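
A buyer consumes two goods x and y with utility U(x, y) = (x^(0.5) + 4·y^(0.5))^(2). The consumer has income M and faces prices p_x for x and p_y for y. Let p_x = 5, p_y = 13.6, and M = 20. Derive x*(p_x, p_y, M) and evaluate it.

x* = 0.5812

From the CES first-order condition, (1/4)·(y/x)^(0.5) = p_x/p_y.
Hence y/x = (4·p_x/p_y)^(1/(0.5)), i.e. raised to the 2 power.
Substitute y = (y/x)·x into the budget: x* = M/(p_x + p_y·(y/x)).
Numerically y/x = 2.16263, so x* = 20/(5 + 13.6·2.16263) = 0.5812.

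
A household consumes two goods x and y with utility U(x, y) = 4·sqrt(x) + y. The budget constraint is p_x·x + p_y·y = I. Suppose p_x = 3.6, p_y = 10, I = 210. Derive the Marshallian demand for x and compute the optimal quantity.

Set MRS = p_x/p_y: 2·x^(−1/2) = p_x/p_y.
Solve: √x = 2·p_y/p_x, so x*(p_x,p_y) = (2·p_y/p_x)², and y* = (I − p_x·x*)/p_y.
Plugging in: x* = (2·10/3.6)² = 30.8642.

x* = 30.8642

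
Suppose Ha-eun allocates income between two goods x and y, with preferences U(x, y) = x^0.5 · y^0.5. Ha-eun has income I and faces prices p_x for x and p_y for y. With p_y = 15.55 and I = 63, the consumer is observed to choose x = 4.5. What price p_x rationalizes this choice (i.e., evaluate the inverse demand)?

Tangency: MRS = y/x = p_x/p_y.
Rearranging, p_y·y = p_x·x. Substituting into the budget gives p_x·x·(1 + 1) = I.
Demand: x*(p_x,p_y,I) = 0.5·I/p_x and y* = 0.5·I/p_y.
Set x* = 4.5 in the demand function and solve for p_x: p_x = 7.

p_x = 7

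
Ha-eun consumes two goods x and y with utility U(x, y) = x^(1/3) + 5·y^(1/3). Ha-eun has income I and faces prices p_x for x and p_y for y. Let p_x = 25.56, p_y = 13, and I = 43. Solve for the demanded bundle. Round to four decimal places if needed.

x* = 0.1009, y* = 3.1094

MU_x ∝ x^(-2/3), MU_y ∝ 5·y^(-2/3), so MRS = (1/5)·(y/x)^(2/3) = p_x/p_y.
Hence y/x = (5·p_x/p_y)^(1/(2/3)), i.e. raised to the 1.5 power.
With the ratio pinned down, the budget gives x* = I/(p_x + p_y·(y/x)) and y* = (y/x)·x*.
Numerically y/x = 30.82345, so x* = 43/(25.56 + 13·30.82345) = 0.1009 and y* = 30.82345·0.1009 = 3.1094.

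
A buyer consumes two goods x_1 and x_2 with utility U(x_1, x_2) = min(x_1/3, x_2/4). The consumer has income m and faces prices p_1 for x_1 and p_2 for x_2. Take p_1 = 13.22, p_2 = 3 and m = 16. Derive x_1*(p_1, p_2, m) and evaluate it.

With perfect complements, no substitution: consume in ratio x_1:x_2 = 3:4.
Budget: p_1·x_1 + p_2·(4/3)·x_1 = m, so (3·p_1 + 4·p_2)·x_1 = 3·m.
Demand: x_1*(p_1,p_2,m) = 3·m/(3·p_1 + 4·p_2), x_2* = 4·m/(3·p_1 + 4·p_2).
Here 3·13.22 + 4·3 = 51.66, giving x_1* = 0.9292.

x_1* = 0.9292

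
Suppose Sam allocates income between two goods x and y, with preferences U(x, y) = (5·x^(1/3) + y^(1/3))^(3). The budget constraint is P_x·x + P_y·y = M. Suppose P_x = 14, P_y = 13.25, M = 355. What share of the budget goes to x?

From the CES first-order condition, 5·(y/x)^(2/3) = P_x/P_y.
Solve for the ratio: y/x = [(1/5)·P_x/P_y]^(1.5).
Substitute y = (y/x)·x into the budget: x* = M/(P_x + P_y·(y/x)).
Numerically y/x = 0.097143, so x* = 355/(14 + 13.25·0.097143) = 23.2221 and y* = 0.097143·23.2221 = 2.2559.
Expenditure on x: 14·23.2221 = 325.1097; share = 0.9158.

share on x = 0.9158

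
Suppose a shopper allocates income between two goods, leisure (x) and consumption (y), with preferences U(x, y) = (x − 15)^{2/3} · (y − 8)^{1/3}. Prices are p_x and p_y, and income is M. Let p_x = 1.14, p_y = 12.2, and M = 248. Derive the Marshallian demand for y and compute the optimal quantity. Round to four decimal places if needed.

Let x' = x−15, y' = y−8. MRS = 2·y'/x' = p_x/p_y.
Substituting into the budget: x* = 15 + 2/3·(M − 15·p_x − 8·p_y)/p_x, and y* = 8 + 1/3·(…)/p_y.
Discretionary income = 248 − 15·1.14 − 8·12.2 = 133.3; y* = 8 + 1/3·133.3/12.2 = 11.6421.

y* = 11.6421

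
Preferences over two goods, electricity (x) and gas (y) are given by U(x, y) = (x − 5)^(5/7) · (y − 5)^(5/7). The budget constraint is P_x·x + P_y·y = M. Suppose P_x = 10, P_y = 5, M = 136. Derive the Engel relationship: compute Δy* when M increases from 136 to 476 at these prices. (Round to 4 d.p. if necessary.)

This is Cobb-Douglas in (x−5, y−5): tangency gives 5/7·P_y·(y−5) = 5/7·P_x·(x−5).
After buying the subsistence bundle (5, 5), a share 0.5 of the remaining income goes to x: x* = 5 + 0.5·(M − 5P_x − 5P_y)/P_x.
Discretionary income = 136 − 5·10 − 5·5 = 61; y* = 5 + 0.5·61/5 = 11.1.
At M' = 476: y* = 45.1. Change: 45.1 − 11.1 = 34.

Δy* = 34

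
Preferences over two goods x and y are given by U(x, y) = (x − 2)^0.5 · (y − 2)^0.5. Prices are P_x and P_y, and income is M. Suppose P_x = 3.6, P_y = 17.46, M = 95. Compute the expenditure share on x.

share on x = 0.3541

Discretionary income = 95 − 2·3.6 − 2·17.46 = 52.88; x* = 2 + 0.5·52.88/3.6 = 9.3444; y* = 2 + 0.5·52.88/17.46 = 3.5143.
Expenditure on x: 3.6·9.3444 = 33.64; share = 0.3541.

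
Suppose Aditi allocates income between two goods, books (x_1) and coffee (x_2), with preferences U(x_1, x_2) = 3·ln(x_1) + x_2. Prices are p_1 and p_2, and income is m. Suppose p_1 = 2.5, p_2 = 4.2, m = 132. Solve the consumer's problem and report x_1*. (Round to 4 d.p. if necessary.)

x_1* = 5.04

MU_x_1 = 3/x_1, MU_x_2 = 1. Tangency: 3/x_1 = p_1/p_2.
So x_1*(p_1,p_2) = 3·p_2/p_1, independent of income; and x_2* = (m − 3·p_2)/p_2.
At the given prices: x_1* = 3·4.2/2.5 = 5.04.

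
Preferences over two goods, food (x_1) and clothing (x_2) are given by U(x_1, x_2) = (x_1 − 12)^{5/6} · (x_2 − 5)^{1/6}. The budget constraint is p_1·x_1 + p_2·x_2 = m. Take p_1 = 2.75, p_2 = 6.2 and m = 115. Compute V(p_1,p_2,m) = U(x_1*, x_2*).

MRS = 5·(x_2−5)/(x_1−12). Tangency with p_1/p_2 gives x_2−5 = (1/5)·(p_1/p_2)·(x_1−12).
After buying the subsistence bundle (12, 5), a share 5/6 of the remaining income goes to x_1: x_1* = 12 + 5/6·(m − 12p_1 − 5p_2)/p_1.
Discretionary income = 115 − 12·2.75 − 5·6.2 = 51; x_1* = 12 + 5/6·51/2.75 = 27.4545; x_2* = 5 + 1/6·51/6.2 = 6.371.
Utility at the optimum: U(27.4545, 6.371) = 10.3209.

V = 10.3209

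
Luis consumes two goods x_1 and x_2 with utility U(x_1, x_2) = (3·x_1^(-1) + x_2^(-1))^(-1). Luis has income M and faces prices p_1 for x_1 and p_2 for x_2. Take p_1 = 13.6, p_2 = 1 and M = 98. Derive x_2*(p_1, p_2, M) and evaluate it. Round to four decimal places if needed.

x_2* = 13.2657

MRS = MU_x_1/MU_x_2 = 3·(x_2/x_1)^(2). Set equal to p_1/p_2.
Solve for the ratio: x_2/x_1 = [(1/3)·p_1/p_2]^(0.5).
Substitute x_2 = (x_2/x_1)·x_1 into the budget: x_1* = M/(p_1 + p_2·(x_2/x_1)).
Numerically x_2/x_1 = 2.129163, so x_1* = 98/(13.6 + 1·2.129163) = 6.2305 and x_2* = 2.129163·6.2305 = 13.2657.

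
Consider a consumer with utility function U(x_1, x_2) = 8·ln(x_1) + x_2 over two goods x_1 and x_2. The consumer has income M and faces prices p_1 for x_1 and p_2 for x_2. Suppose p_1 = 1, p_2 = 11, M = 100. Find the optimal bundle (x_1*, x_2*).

MU_x_1 = 8/x_1, MU_x_2 = 1. Tangency: 8/x_1 = p_1/p_2.
So x_1*(p_1,p_2) = 8·p_2/p_1, independent of income; and x_2* = (M − 8·p_2)/p_2.
At the given prices: x_1* = 8·11/1 = 88, and x_2* = 1.0909.

x_1* = 88, x_2* = 1.0909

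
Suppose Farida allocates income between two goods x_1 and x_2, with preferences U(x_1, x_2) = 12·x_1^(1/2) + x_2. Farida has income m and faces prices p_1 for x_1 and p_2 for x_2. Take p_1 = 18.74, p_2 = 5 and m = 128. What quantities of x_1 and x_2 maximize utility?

Plugging in: x_1* = (6·5/18.74)² = 2.5627, x_2* = 15.9949.

x_1* = 2.5627, x_2* = 15.9949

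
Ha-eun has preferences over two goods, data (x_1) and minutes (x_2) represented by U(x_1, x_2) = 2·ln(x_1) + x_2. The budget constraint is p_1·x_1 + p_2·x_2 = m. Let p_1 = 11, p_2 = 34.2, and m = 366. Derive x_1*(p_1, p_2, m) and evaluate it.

So x_1*(p_1,p_2) = 2·p_2/p_1, independent of income; and x_2* = (m − 2·p_2)/p_2.
At the given prices: x_1* = 2·34.2/11 = 6.2182.

x_1* = 6.2182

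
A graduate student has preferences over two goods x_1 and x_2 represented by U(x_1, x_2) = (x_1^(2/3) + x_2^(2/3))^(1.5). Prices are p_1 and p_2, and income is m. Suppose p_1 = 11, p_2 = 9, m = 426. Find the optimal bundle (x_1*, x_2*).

From the CES first-order condition, (x_2/x_1)^(1/3) = p_1/p_2.
Hence x_2/x_1 = (p_1/p_2)^(1/(1/3)), i.e. raised to the 3 power.
With the ratio pinned down, the budget gives x_1* = m/(p_1 + p_2·(x_2/x_1)) and x_2* = (x_2/x_1)·x_1*.
Numerically x_2/x_1 = 1.825789, so x_1* = 426/(11 + 9·1.825789) = 15.5293 and x_2* = 1.825789·15.5293 = 28.3531.

x_1* = 15.5293, x_2* = 28.3531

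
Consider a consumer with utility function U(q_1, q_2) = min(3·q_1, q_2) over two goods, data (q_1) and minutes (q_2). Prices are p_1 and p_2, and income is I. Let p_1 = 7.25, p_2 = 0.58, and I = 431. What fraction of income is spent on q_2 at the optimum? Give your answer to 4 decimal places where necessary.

share on q_2 = 0.1935

Leontief preferences: the optimum is at the kink where q_1/1 = q_2/3, i.e. q_2 = 3·q_1.
Budget: p_1·q_1 + p_2·3·q_1 = I, so (p_1 + 3·p_2)·q_1 = I.
Demand: q_1*(p_1,p_2,I) = I/(p_1 + 3·p_2), q_2* = 3·I/(p_1 + 3·p_2).
Here 7.25 + 3·0.58 = 8.99, giving q_1* = 47.9422 and q_2* = 143.8265.
Expenditure on q_2: 0.58·143.8265 = 83.4194; share = 0.1935.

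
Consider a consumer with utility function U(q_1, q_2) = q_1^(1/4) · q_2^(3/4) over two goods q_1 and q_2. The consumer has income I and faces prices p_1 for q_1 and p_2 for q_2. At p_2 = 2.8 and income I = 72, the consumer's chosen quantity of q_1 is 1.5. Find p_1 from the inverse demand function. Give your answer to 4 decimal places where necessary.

The MRS is (1/3)·q_2/q_1. Set MRS = p_1/p_2.
Rearranging, p_2·q_2 = 3·p_1·q_1. Substituting into the budget gives p_1·q_1·(1 + 3) = I.
Demand: q_1*(p_1,p_2,I) = 0.25·I/p_1 and q_2* = 0.75·I/p_2.
Set q_1* = 1.5 in the demand function and solve for p_1: p_1 = 12.

p_1 = 12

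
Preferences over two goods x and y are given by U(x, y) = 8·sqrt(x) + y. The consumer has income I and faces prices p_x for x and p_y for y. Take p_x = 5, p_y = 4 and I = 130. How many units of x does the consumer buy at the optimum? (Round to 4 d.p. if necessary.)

Solve: √x = 4·p_y/p_x, so x*(p_x,p_y) = (4·p_y/p_x)², and y* = (I − p_x·x*)/p_y.
Plugging in: x* = (4·4/5)² = 10.24.

x* = 10.24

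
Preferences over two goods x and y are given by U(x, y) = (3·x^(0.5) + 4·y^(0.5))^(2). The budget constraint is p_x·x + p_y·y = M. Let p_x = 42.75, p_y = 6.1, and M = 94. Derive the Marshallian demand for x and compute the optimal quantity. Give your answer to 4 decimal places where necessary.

Numerically y/x = 87.315238, so x* = 94/(42.75 + 6.1·87.315238) = 0.1634.

x* = 0.1634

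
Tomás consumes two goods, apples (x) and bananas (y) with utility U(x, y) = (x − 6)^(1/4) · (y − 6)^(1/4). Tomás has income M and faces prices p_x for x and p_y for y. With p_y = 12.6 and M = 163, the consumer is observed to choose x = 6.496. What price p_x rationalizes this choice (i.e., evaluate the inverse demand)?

p_x = 12.5

MRS = (y−6)/(x−6). Tangency with p_x/p_y gives y−6 = (p_x/p_y)·(x−6).
After buying the subsistence bundle (6, 6), a share 0.5 of the remaining income goes to x: x* = 6 + 0.5·(M − 6p_x − 6p_y)/p_x.
Set x* = 6.496 in the demand function and solve for p_x: p_x = 12.5.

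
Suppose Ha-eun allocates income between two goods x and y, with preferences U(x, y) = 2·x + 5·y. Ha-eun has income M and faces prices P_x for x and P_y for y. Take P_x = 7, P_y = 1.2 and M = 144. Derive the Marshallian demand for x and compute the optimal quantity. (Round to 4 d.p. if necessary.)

Perfect substitutes: compare marginal utility per dollar. 2/P_x vs 5/P_y → 0.2857 vs 4.1667.
y gives more utility per dollar, so spend all income on y: y* = M/P_y, x* = 0.
Numerically: x* = 0, y* = 120.

x* = 0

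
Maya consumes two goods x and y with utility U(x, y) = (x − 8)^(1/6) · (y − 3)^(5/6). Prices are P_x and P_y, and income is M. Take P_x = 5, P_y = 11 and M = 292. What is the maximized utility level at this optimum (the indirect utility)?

MRS = (1/5)·(y−3)/(x−8). Tangency with P_x/P_y gives y−3 = 5·(P_x/P_y)·(x−8).
After buying the subsistence bundle (8, 3), a share 1/6 of the remaining income goes to x: x* = 8 + 1/6·(M − 8P_x − 3P_y)/P_x.
Discretionary income = 292 − 8·5 − 3·11 = 219; x* = 8 + 1/6·219/5 = 15.3; y* = 3 + 5/6·219/11 = 19.5909.
Utility at the optimum: U(15.3, 19.5909) = 14.4692.

V = 14.4692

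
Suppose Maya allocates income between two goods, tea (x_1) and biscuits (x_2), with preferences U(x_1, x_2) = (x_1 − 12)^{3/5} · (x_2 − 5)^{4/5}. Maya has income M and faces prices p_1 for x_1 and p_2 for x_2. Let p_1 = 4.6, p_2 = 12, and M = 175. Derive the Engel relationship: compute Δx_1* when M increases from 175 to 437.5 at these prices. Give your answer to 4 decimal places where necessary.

Δx_1* = 24.4565

MRS = (3/4)·(x_2−5)/(x_1−12). Tangency with p_1/p_2 gives x_2−5 = (4/3)·(p_1/p_2)·(x_1−12).
After buying the subsistence bundle (12, 5), a share 3/7 of the remaining income goes to x_1: x_1* = 12 + 3/7·(M − 12p_1 − 5p_2)/p_1.
Discretionary income = 175 − 12·4.6 − 5·12 = 59.8; x_1* = 12 + 3/7·59.8/4.6 = 17.5714.
At M' = 437.5: x_1* = 42.028. Change: 42.028 − 17.5714 = 24.4565.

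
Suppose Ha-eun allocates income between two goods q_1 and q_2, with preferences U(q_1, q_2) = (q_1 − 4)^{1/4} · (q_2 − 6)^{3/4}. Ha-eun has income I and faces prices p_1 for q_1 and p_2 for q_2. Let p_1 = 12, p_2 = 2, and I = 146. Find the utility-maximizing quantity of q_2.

q_2* = 38.25

Let q_1' = q_1−4, q_2' = q_2−6. MRS = (1/3)·q_2'/q_1' = p_1/p_2.
After buying the subsistence bundle (4, 6), a share 0.25 of the remaining income goes to q_1: q_1* = 4 + 0.25·(I − 4p_1 − 6p_2)/p_1.
Discretionary income = 146 − 4·12 − 6·2 = 86; q_2* = 6 + 0.75·86/2 = 38.25.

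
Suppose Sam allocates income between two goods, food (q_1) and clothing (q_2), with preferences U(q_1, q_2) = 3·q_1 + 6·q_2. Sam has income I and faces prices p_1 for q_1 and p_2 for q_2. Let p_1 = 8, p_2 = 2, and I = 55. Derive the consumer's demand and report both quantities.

Perfect substitutes: compare marginal utility per dollar. 3/p_1 vs 6/p_2 → 0.375 vs 3.
q_2 gives more utility per dollar, so spend all income on q_2: q_2* = I/p_2, q_1* = 0.
Numerically: q_1* = 0, q_2* = 27.5.

q_1* = 0, q_2* = 27.5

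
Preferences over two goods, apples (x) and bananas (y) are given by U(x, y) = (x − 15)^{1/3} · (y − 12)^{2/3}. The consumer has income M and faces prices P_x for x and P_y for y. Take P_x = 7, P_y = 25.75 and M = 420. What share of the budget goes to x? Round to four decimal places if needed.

Discretionary income = 420 − 15·7 − 12·25.75 = 6; x* = 15 + 1/3·6/7 = 15.2857; y* = 12 + 2/3·6/25.75 = 12.1553.
Expenditure on x: 7·15.2857 = 107; share = 0.2548.

share on x = 0.2548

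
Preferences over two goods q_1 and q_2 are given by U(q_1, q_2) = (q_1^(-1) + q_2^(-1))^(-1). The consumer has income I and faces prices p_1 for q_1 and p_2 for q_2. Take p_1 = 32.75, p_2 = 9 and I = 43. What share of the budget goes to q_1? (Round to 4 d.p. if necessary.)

Substitute q_2 = (q_2/q_1)·q_1 into the budget: q_1* = I/(p_1 + p_2·(q_2/q_1)).
Numerically q_2/q_1 = 1.907587, so q_1* = 43/(32.75 + 9·1.907587) = 0.8614 and q_2* = 1.907587·0.8614 = 1.6432.
Expenditure on q_1: 32.75·0.8614 = 28.2111; share = 0.6561.

share on q_1 = 0.6561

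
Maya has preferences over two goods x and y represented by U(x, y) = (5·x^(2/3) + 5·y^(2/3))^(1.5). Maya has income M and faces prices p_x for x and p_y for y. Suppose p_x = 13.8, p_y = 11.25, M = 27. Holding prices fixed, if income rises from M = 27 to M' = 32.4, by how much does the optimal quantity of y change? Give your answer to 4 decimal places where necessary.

MRS = MU_x/MU_y = (y/x)^(1/3). Set equal to p_x/p_y.
Hence y/x = (p_x/p_y)^(1/(1/3)), i.e. raised to the 3 power.
With the ratio pinned down, the budget gives x* = M/(p_x + p_y·(y/x)) and y* = (y/x)·x*.
Numerically y/x = 1.845779, so x* = 27/(13.8 + 11.25·1.845779) = 0.7811 and y* = 1.845779·0.7811 = 1.4418.
At M' = 32.4: y* = 1.7302. Change: 1.7302 − 1.4418 = 0.2884.

Δy* = 0.2884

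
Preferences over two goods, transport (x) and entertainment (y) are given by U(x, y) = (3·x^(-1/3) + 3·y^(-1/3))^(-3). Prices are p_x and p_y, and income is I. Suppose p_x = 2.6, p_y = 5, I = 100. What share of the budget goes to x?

From the CES first-order condition, (y/x)^(4/3) = p_x/p_y.
Hence y/x = (p_x/p_y)^(1/(4/3)), i.e. raised to the 0.75 power.
With the ratio pinned down, the budget gives x* = I/(p_x + p_y·(y/x)) and y* = (y/x)·x*.
Numerically y/x = 0.612354, so x* = 100/(2.6 + 5·0.612354) = 17.6623 and y* = 0.612354·17.6623 = 10.8156.
Expenditure on x: 2.6·17.6623 = 45.922; share = 0.4592.

share on x = 0.4592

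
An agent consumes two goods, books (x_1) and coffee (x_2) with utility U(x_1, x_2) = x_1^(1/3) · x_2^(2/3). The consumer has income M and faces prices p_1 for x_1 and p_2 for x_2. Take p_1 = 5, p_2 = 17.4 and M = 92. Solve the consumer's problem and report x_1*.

x_1* = 6.1333

MU_x_1/MU_x_2 = (1/3·x_2)/(2/3·x_1); tangency sets this equal to p_1/p_2.
Rearranging, p_2·x_2 = 2·p_1·x_1. Substituting into the budget gives p_1·x_1·(1 + 2) = M.
Demand: x_1*(p_1,p_2,M) = 1/3·M/p_1 and x_2* = 2/3·M/p_2.
At p_1=5, p_2=17.4, M=92: x_1* = 1/3·92/5 = 6.1333.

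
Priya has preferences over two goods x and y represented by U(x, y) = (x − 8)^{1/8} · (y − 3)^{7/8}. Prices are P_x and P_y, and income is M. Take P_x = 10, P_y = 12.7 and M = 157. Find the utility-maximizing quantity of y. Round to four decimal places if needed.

MRS = (1/7)·(y−3)/(x−8). Tangency with P_x/P_y gives y−3 = 7·(P_x/P_y)·(x−8).
Substituting into the budget: x* = 8 + 0.125·(M − 8·P_x − 3·P_y)/P_x, and y* = 3 + 0.875·(…)/P_y.
Discretionary income = 157 − 8·10 − 3·12.7 = 38.9; y* = 3 + 0.875·38.9/12.7 = 5.6801.

y* = 5.6801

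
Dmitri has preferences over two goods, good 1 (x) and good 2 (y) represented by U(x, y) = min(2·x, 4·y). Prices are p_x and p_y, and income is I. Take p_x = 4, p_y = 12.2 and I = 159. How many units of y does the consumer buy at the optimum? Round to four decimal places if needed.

With perfect complements, no substitution: consume in ratio x:y = 4:2.
Budget: p_x·x + p_y·(1/2)·x = I, so (4·p_x + 2·p_y)·x = 4·I.
Demand: x*(p_x,p_y,I) = 4·I/(4·p_x + 2·p_y), y* = 2·I/(4·p_x + 2·p_y).
Here 4·4 + 2·12.2 = 40.4, giving y* = 7.8713.

y* = 7.8713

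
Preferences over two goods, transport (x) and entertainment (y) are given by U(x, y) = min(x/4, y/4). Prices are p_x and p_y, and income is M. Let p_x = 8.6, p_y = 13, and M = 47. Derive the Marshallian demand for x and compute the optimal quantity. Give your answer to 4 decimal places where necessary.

x* = 2.1759

Leontief preferences: the optimum is at the kink where x/4 = y/4, i.e. y = x.
Budget: p_x·x + p_y·x = M, so (4·p_x + 4·p_y)·x = 4·M.
Demand: x*(p_x,p_y,M) = 4·M/(4·p_x + 4·p_y), y* = 4·M/(4·p_x + 4·p_y).
Here 4·8.6 + 4·13 = 86.4, giving x* = 2.1759.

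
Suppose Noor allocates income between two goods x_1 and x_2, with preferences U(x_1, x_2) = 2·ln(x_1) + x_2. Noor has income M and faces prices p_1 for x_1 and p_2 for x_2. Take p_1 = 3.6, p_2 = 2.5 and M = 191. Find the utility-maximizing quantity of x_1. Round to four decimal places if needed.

x_1* = 1.3889

MU_x_1 = 2/x_1, MU_x_2 = 1. Tangency: 2/x_1 = p_1/p_2.
So x_1*(p_1,p_2) = 2·p_2/p_1, independent of income; and x_2* = (M − 2·p_2)/p_2.
At the given prices: x_1* = 2·2.5/3.6 = 1.3889.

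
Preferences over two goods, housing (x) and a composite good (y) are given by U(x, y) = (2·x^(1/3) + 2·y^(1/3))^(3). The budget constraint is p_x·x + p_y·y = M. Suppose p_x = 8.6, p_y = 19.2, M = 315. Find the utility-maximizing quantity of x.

x* = 21.9425

MRS = MU_x/MU_y = (y/x)^(2/3). Set equal to p_x/p_y.
Hence y/x = (p_x/p_y)^(1/(2/3)), i.e. raised to the 1.5 power.
Substitute y = (y/x)·x into the budget: x* = M/(p_x + p_y·(y/x)).
Numerically y/x = 0.299775, so x* = 315/(8.6 + 19.2·0.299775) = 21.9425.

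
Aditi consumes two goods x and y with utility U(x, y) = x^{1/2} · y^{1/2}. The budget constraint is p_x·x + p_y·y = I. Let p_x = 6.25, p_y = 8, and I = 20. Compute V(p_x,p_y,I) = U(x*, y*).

V = 1.4142

Tangency: MRS = y/x = p_x/p_y.
So 0.5·p_y·y = 0.5·p_x·x; combined with the budget, a share 0.5 of income goes to x.
Demand: x*(p_x,p_y,I) = 0.5·I/p_x and y* = 0.5·I/p_y.
At p_x=6.25, p_y=8, I=20: x* = 0.5·20/6.25 = 1.6, y* = 1.25.
Utility at the optimum: U(1.6, 1.25) = 1.4142.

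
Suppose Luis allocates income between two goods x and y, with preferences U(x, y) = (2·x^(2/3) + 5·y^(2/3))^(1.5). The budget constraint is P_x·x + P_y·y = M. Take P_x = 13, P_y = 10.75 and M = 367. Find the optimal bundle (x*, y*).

x* = 1.1837, y* = 32.7081

Numerically y/x = 27.632787, so x* = 367/(13 + 10.75·27.632787) = 1.1837 and y* = 27.632787·1.1837 = 32.7081.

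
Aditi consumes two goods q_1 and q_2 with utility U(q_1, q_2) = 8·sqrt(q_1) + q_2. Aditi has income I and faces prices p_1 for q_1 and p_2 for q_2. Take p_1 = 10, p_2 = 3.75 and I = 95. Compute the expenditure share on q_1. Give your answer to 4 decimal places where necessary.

share on q_1 = 0.2368

Utility is quasi-linear in q_2; the FOC for q_1 is 4/√q_1 = p_1/p_2.
Solve: √q_1 = 4·p_2/p_1, so q_1*(p_1,p_2) = (4·p_2/p_1)², and q_2* = (I − p_1·q_1*)/p_2.
Plugging in: q_1* = (4·3.75/10)² = 2.25, q_2* = 19.3333.
Expenditure on q_1: 10·2.25 = 22.5; share = 0.2368.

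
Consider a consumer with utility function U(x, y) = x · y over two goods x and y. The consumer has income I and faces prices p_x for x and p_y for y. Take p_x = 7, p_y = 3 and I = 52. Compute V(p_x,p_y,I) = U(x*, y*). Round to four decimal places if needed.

Demand: x*(p_x,p_y,I) = 0.5·I/p_x and y* = 0.5·I/p_y.
At p_x=7, p_y=3, I=52: x* = 0.5·52/7 = 3.7143, y* = 8.6667.
Utility at the optimum: U(3.7143, 8.6667) = 32.1905.

V = 32.1905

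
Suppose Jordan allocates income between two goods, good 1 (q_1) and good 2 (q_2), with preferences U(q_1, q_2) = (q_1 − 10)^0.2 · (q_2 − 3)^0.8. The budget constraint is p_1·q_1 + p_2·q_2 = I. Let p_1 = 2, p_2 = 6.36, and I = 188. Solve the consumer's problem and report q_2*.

This is Cobb-Douglas in (q_1−10, q_2−3): tangency gives 0.2·p_2·(q_2−3) = 0.8·p_1·(q_1−10).
Substituting into the budget: q_1* = 10 + 0.2·(I − 10·p_1 − 3·p_2)/p_1, and q_2* = 3 + 0.8·(…)/p_2.
Discretionary income = 188 − 10·2 − 3·6.36 = 148.92; q_2* = 3 + 0.8·148.92/6.36 = 21.7321.

q_2* = 21.7321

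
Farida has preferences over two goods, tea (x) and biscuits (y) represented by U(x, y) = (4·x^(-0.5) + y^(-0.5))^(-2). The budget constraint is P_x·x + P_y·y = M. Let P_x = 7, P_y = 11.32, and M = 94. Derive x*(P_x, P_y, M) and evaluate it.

x* = 9.1612

Numerically y/x = 0.288045, so x* = 94/(7 + 11.32·0.288045) = 9.1612.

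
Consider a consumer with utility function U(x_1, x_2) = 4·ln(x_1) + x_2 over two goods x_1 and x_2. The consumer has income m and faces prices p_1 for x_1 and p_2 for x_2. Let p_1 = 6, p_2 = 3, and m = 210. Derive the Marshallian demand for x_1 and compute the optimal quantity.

x_1* = 2

MU_x_1 = 4/x_1, MU_x_2 = 1. Tangency: 4/x_1 = p_1/p_2.
So x_1*(p_1,p_2) = 4·p_2/p_1, independent of income; and x_2* = (m − 4·p_2)/p_2.
At the given prices: x_1* = 4·3/6 = 2.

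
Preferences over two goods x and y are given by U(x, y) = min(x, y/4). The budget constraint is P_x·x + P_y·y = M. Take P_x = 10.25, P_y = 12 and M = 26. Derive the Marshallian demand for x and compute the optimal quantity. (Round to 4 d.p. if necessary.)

x* = 0.4464

Demand: x*(P_x,P_y,M) = M/(P_x + 4·P_y), y* = 4·M/(P_x + 4·P_y).
Here 10.25 + 4·12 = 58.25, giving x* = 0.4464.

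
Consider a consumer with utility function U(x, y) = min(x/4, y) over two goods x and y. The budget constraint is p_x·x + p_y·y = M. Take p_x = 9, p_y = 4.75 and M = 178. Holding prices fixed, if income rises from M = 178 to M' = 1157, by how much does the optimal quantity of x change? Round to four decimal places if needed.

Δx* = 96.0982

With perfect complements, no substitution: consume in ratio x:y = 4:1.
Budget: p_x·x + p_y·(1/4)·x = M, so (4·p_x + p_y)·x = 4·M.
Demand: x*(p_x,p_y,M) = 4·M/(4·p_x + p_y), y* = M/(4·p_x + p_y).
Here 4·9 + 4.75 = 40.75, giving x* = 17.4724.
At M' = 1157: x* = 113.5706. Change: 113.5706 − 17.4724 = 96.0982.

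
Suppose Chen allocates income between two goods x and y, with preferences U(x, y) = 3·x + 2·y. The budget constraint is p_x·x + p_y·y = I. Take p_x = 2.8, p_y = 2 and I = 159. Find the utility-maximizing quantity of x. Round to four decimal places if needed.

Linear utility — the consumer picks whichever good has higher MU/price: 3/2.8 = 1.0714 vs 2/2 = 1.
x gives more utility per dollar, so spend all income on x: x* = I/p_x, y* = 0.
Numerically: x* = 56.7857, y* = 0.

x* = 56.7857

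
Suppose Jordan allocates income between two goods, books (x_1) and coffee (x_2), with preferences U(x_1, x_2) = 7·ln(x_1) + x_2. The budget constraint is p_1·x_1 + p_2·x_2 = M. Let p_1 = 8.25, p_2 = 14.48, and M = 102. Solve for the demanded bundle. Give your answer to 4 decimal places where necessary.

MU_x_1 = 7/x_1, MU_x_2 = 1. Tangency: 7/x_1 = p_1/p_2.
So x_1*(p_1,p_2) = 7·p_2/p_1, independent of income; and x_2* = (M − 7·p_2)/p_2.
At the given prices: x_1* = 7·14.48/8.25 = 12.2861, and x_2* = 0.0442.

x_1* = 12.2861, x_2* = 0.0442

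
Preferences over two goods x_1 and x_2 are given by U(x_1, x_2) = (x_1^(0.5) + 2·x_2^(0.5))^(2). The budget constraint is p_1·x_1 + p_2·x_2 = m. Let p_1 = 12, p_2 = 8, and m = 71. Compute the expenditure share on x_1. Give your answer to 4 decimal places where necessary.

With the ratio pinned down, the budget gives x_1* = m/(p_1 + p_2·(x_2/x_1)) and x_2* = (x_2/x_1)·x_1*.
Numerically x_2/x_1 = 9, so x_1* = 71/(12 + 8·9) = 0.8452 and x_2* = 9·0.8452 = 7.6071.
Expenditure on x_1: 12·0.8452 = 10.1429; share = 0.1429.

share on x_1 = 0.1429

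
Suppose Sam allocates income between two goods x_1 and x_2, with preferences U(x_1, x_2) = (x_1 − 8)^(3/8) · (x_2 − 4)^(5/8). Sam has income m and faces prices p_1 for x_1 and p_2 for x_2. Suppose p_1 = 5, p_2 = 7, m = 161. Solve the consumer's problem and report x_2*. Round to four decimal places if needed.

x_2* = 12.3036

MRS = (3/5)·(x_2−4)/(x_1−8). Tangency with p_1/p_2 gives x_2−4 = (5/3)·(p_1/p_2)·(x_1−8).
After buying the subsistence bundle (8, 4), a share 0.375 of the remaining income goes to x_1: x_1* = 8 + 0.375·(m − 8p_1 − 4p_2)/p_1.
Discretionary income = 161 − 8·5 − 4·7 = 93; x_2* = 4 + 0.625·93/7 = 12.3036.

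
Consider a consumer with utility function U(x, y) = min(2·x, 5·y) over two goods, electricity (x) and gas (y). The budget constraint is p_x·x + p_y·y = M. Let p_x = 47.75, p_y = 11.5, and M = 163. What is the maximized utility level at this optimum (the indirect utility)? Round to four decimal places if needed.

Here 5·47.75 + 2·11.5 = 261.75, giving x* = 3.1137 and y* = 1.2455.
Utility at the optimum: U(3.1137, 1.2455) = 6.2273.

V = 6.2273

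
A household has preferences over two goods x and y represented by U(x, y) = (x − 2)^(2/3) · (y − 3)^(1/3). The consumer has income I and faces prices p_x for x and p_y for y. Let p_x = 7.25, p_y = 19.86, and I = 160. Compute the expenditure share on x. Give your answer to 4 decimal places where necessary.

share on x = 0.4486

After buying the subsistence bundle (2, 3), a share 2/3 of the remaining income goes to x: x* = 2 + 2/3·(I − 2p_x − 3p_y)/p_x.
Discretionary income = 160 − 2·7.25 − 3·19.86 = 85.92; x* = 2 + 2/3·85.92/7.25 = 9.9007; y* = 3 + 1/3·85.92/19.86 = 4.4421.
Expenditure on x: 7.25·9.9007 = 71.78; share = 0.4486.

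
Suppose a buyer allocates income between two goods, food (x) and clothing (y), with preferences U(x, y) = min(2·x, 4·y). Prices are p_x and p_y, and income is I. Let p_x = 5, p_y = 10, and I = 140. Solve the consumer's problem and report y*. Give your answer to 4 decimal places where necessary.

With perfect complements, no substitution: consume in ratio x:y = 4:2.
Budget: p_x·x + p_y·(1/2)·x = I, so (4·p_x + 2·p_y)·x = 4·I.
Demand: x*(p_x,p_y,I) = 4·I/(4·p_x + 2·p_y), y* = 2·I/(4·p_x + 2·p_y).
Here 4·5 + 2·10 = 40, giving y* = 7.

y* = 7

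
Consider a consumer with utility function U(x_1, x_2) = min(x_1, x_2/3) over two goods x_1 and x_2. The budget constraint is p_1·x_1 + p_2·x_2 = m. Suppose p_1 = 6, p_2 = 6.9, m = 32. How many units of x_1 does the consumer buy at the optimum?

Leontief preferences: the optimum is at the kink where x_1/1 = x_2/3, i.e. x_2 = 3·x_1.
Budget: p_1·x_1 + p_2·3·x_1 = m, so (p_1 + 3·p_2)·x_1 = m.
Demand: x_1*(p_1,p_2,m) = m/(p_1 + 3·p_2), x_2* = 3·m/(p_1 + 3·p_2).
Here 6 + 3·6.9 = 26.7, giving x_1* = 1.1985.

x_1* = 1.1985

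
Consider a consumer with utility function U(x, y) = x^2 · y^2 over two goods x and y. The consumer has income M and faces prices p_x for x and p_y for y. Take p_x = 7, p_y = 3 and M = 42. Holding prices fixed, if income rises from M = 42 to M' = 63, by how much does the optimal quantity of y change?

Δy* = 3.5

The MRS is y/x. Set MRS = p_x/p_y.
So 2·p_y·y = 2·p_x·x; combined with the budget, a share 0.5 of income goes to x.
Demand: x*(p_x,p_y,M) = 0.5·M/p_x and y* = 0.5·M/p_y.
At p_x=7, p_y=3, M=42: y* = 0.5·42/3 = 7.
At M' = 63: y* = 10.5. Change: 10.5 − 7 = 3.5.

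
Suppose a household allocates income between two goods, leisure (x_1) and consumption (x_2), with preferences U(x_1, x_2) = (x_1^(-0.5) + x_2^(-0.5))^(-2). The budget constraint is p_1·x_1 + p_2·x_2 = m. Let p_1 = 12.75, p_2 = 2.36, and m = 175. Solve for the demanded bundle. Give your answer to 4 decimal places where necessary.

MU_x_1 ∝ x_1^(-1.5), MU_x_2 ∝ x_2^(-1.5), so MRS = (x_2/x_1)^(1.5) = p_1/p_2.
Solve for the ratio: x_2/x_1 = [p_1/p_2]^(2/3).
Substitute x_2 = (x_2/x_1)·x_1 into the budget: x_1* = m/(p_1 + p_2·(x_2/x_1)).
Numerically x_2/x_1 = 3.078923, so x_1* = 175/(12.75 + 2.36·3.078923) = 8.7429 and x_2* = 3.078923·8.7429 = 26.9187.

x_1* = 8.7429, x_2* = 26.9187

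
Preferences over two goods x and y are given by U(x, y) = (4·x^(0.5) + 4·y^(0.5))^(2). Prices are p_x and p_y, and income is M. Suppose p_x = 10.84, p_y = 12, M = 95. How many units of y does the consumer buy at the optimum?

Substitute y = (y/x)·x into the budget: x* = M/(p_x + p_y·(y/x)).
Numerically y/x = 0.816011, so x* = 95/(10.84 + 12·0.816011) = 4.6045 and y* = 0.816011·4.6045 = 3.7573.

y* = 3.7573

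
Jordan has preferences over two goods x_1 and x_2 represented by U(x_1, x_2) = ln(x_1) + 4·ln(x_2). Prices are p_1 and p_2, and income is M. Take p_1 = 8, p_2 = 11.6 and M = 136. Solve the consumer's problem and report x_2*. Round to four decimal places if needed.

x_2* = 9.3793

Tangency: MRS = (1/4)·x_2/x_1 = p_1/p_2.
Rearranging, p_2·x_2 = 4·p_1·x_1. Substituting into the budget gives p_1·x_1·(1 + 4) = M.
Demand: x_1*(p_1,p_2,M) = 0.2·M/p_1 and x_2* = 0.8·M/p_2.
At p_1=8, p_2=11.6, M=136: x_2* = 0.8·136/11.6 = 9.3793.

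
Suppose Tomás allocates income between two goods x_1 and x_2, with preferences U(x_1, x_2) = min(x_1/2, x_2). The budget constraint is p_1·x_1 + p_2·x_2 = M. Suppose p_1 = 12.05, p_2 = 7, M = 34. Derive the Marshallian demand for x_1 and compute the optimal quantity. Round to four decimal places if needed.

With perfect complements, no substitution: consume in ratio x_1:x_2 = 2:1.
Budget: p_1·x_1 + p_2·(1/2)·x_1 = M, so (2·p_1 + p_2)·x_1 = 2·M.
Demand: x_1*(p_1,p_2,M) = 2·M/(2·p_1 + p_2), x_2* = M/(2·p_1 + p_2).
Here 2·12.05 + 7 = 31.1, giving x_1* = 2.1865.

x_1* = 2.1865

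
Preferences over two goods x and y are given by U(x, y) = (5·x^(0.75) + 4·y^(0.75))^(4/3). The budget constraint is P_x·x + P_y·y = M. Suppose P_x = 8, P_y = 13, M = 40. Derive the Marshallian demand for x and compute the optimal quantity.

x* = 4.5643

From the CES first-order condition, (5/4)·(y/x)^(0.25) = P_x/P_y.
Hence y/x = ((4/5)·P_x/P_y)^(1/(0.25)), i.e. raised to the 4 power.
With the ratio pinned down, the budget gives x* = M/(P_x + P_y·(y/x)) and y* = (y/x)·x*.
Numerically y/x = 0.058742, so x* = 40/(8 + 13·0.058742) = 4.5643.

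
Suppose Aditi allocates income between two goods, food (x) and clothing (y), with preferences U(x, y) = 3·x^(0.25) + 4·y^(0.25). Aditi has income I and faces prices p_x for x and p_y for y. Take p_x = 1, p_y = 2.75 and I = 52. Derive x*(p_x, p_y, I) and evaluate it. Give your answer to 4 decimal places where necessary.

x* = 25.3972

MU_x ∝ 3·x^(-0.75), MU_y ∝ 4·y^(-0.75), so MRS = (3/4)·(y/x)^(0.75) = p_x/p_y.
Solve for the ratio: y/x = [(4/3)·p_x/p_y]^(4/3).
Substitute y = (y/x)·x into the budget: x* = I/(p_x + p_y·(y/x)).
Numerically y/x = 0.380897, so x* = 52/(1 + 2.75·0.380897) = 25.3972.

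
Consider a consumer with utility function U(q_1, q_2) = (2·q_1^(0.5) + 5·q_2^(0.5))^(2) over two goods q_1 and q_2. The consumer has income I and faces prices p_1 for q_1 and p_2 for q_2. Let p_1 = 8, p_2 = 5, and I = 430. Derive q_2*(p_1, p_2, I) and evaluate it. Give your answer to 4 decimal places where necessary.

q_2* = 78.1818

MRS = MU_q_1/MU_q_2 = (2/5)·(q_2/q_1)^(0.5). Set equal to p_1/p_2.
Hence q_2/q_1 = ((5/2)·p_1/p_2)^(1/(0.5)), i.e. raised to the 2 power.
Substitute q_2 = (q_2/q_1)·q_1 into the budget: q_1* = I/(p_1 + p_2·(q_2/q_1)).
Numerically q_2/q_1 = 16, so q_1* = 430/(8 + 5·16) = 4.8864 and q_2* = 16·4.8864 = 78.1818.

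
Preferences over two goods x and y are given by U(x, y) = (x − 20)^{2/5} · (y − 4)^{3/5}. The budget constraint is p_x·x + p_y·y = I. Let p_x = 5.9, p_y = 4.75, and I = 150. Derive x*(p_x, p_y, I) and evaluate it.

x* = 20.8814

MRS = (2/3)·(y−4)/(x−20). Tangency with p_x/p_y gives y−4 = (3/2)·(p_x/p_y)·(x−20).
Substituting into the budget: x* = 20 + 0.4·(I − 20·p_x − 4·p_y)/p_x, and y* = 4 + 0.6·(…)/p_y.
Discretionary income = 150 − 20·5.9 − 4·4.75 = 13; x* = 20 + 0.4·13/5.9 = 20.8814.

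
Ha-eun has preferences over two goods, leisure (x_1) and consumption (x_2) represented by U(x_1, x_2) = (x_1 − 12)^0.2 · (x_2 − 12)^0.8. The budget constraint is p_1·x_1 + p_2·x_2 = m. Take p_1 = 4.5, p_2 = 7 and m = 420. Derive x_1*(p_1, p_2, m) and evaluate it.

x_1* = 24.5333

Let x_1' = x_1−12, x_2' = x_2−12. MRS = (1/4)·x_2'/x_1' = p_1/p_2.
Substituting into the budget: x_1* = 12 + 0.2·(m − 12·p_1 − 12·p_2)/p_1, and x_2* = 12 + 0.8·(…)/p_2.
Discretionary income = 420 − 12·4.5 − 12·7 = 282; x_1* = 12 + 0.2·282/4.5 = 24.5333.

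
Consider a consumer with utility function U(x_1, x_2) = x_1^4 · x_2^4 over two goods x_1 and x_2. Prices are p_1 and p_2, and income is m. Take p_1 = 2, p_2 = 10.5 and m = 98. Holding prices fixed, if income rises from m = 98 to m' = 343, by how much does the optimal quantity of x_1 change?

Δx_1* = 61.25

The MRS is x_2/x_1. Set MRS = p_1/p_2.
Rearranging, p_2·x_2 = p_1·x_1. Substituting into the budget gives p_1·x_1·(1 + 1) = m.
Demand: x_1*(p_1,p_2,m) = 0.5·m/p_1 and x_2* = 0.5·m/p_2.
At p_1=2, p_2=10.5, m=98: x_1* = 0.5·98/2 = 24.5.
At m' = 343: x_1* = 85.75. Change: 85.75 − 24.5 = 61.25.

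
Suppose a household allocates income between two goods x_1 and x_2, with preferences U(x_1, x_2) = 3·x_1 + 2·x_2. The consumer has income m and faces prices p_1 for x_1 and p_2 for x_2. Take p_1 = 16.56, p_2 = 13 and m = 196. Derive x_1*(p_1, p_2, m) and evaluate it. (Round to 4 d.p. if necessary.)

Linear utility — the consumer picks whichever good has higher MU/price: 3/16.56 = 0.1812 vs 2/13 = 0.1538.
x_1 gives more utility per dollar, so spend all income on x_1: x_1* = m/p_1, x_2* = 0.
Numerically: x_1* = 11.8357, x_2* = 0.

x_1* = 11.8357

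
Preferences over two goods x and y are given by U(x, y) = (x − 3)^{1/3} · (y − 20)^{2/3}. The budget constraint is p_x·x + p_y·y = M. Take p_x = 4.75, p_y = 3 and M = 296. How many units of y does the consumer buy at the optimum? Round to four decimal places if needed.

This is Cobb-Douglas in (x−3, y−20): tangency gives 1/3·p_y·(y−20) = 2/3·p_x·(x−3).
After buying the subsistence bundle (3, 20), a share 1/3 of the remaining income goes to x: x* = 3 + 1/3·(M − 3p_x − 20p_y)/p_x.
Discretionary income = 296 − 3·4.75 − 20·3 = 221.75; y* = 20 + 2/3·221.75/3 = 69.2778.

y* = 69.2778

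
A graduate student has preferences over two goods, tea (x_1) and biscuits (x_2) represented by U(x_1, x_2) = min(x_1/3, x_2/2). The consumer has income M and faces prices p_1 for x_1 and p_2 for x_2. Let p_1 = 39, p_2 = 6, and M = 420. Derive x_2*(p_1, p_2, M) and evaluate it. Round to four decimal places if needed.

x_2* = 6.5116

Leontief preferences: the optimum is at the kink where x_1/3 = x_2/2, i.e. x_2 = (2/3)·x_1.
Budget: p_1·x_1 + p_2·(2/3)·x_1 = M, so (3·p_1 + 2·p_2)·x_1 = 3·M.
Demand: x_1*(p_1,p_2,M) = 3·M/(3·p_1 + 2·p_2), x_2* = 2·M/(3·p_1 + 2·p_2).
Here 3·39 + 2·6 = 129, giving x_2* = 6.5116.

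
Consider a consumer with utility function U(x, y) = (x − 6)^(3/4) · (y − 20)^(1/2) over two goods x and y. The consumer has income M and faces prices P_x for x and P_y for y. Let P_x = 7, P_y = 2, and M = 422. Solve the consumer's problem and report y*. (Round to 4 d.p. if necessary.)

y* = 88

Let x' = x−6, y' = y−20. MRS = (3/2)·y'/x' = P_x/P_y.
Substituting into the budget: x* = 6 + 0.6·(M − 6·P_x − 20·P_y)/P_x, and y* = 20 + 0.4·(…)/P_y.
Discretionary income = 422 − 6·7 − 20·2 = 340; y* = 20 + 0.4·340/2 = 88.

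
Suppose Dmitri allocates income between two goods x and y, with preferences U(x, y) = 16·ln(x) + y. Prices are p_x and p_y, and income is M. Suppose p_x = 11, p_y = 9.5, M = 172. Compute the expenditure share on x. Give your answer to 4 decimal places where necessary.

share on x = 0.8837

At the given prices: x* = 16·9.5/11 = 13.8182, and y* = 2.1053.
Expenditure on x: 11·13.8182 = 152; share = 0.8837.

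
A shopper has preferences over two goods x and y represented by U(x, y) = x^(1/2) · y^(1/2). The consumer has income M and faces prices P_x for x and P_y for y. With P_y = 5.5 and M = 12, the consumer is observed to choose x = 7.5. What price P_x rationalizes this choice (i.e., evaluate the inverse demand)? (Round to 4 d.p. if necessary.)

P_x = 0.8

The MRS is y/x. Set MRS = P_x/P_y.
So 0.5·P_y·y = 0.5·P_x·x; combined with the budget, a share 0.5 of income goes to x.
Demand: x*(P_x,P_y,M) = 0.5·M/P_x and y* = 0.5·M/P_y.
Set x* = 7.5 in the demand function and solve for P_x: P_x = 0.8.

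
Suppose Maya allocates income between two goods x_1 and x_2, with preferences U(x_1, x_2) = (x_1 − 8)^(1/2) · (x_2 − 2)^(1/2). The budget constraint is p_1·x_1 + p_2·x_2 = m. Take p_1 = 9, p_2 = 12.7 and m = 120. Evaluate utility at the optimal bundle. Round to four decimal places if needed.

Let x_1' = x_1−8, x_2' = x_2−2. MRS = x_2'/x_1' = p_1/p_2.
After buying the subsistence bundle (8, 2), a share 0.5 of the remaining income goes to x_1: x_1* = 8 + 0.5·(m − 8p_1 − 2p_2)/p_1.
Discretionary income = 120 − 8·9 − 2·12.7 = 22.6; x_1* = 8 + 0.5·22.6/9 = 9.2556; x_2* = 2 + 0.5·22.6/12.7 = 2.8898.
Utility at the optimum: U(9.2556, 2.8898) = 1.057.

V = 1.057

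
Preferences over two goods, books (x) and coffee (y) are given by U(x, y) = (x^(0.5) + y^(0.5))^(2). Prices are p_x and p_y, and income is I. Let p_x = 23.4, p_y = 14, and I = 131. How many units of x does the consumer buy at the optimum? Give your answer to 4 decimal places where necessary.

x* = 2.0956

MU_x ∝ x^(-0.5), MU_y ∝ y^(-0.5), so MRS = (y/x)^(0.5) = p_x/p_y.
Solve for the ratio: y/x = [p_x/p_y]^(2).
With the ratio pinned down, the budget gives x* = I/(p_x + p_y·(y/x)) and y* = (y/x)·x*.
Numerically y/x = 2.793673, so x* = 131/(23.4 + 14·2.793673) = 2.0956.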